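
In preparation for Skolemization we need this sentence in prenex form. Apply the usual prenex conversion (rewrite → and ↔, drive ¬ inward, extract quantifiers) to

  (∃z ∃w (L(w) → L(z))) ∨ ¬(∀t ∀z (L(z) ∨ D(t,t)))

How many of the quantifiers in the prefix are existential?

Eliminate → and ↔ using ¬ and ∨.
  (∃z ∃w (¬L(w) ∨ L(z))) ∨ ¬(∀t ∀z (L(z) ∨ D(t,t)))
Move each ¬ inward, flipping quantifiers it crosses:
  (∃z ∃w (¬L(w) ∨ L(z))) ∨ (∃t ∃z (¬L(z) ∧ ¬D(t,t)))
Give each quantifier a distinct variable: z↦x1.
  (∃z ∃w (¬L(w) ∨ L(z))) ∨ (∃t ∃x1 (¬L(x1) ∧ ¬D(t,t)))
Finally move all quantifiers to the prefix:
  ∃z ∃w ∃t ∃x1 (¬L(w) ∨ L(z) ∨ ¬L(x1) ∧ ¬D(t,t))
The prefix is ∃z ∃w ∃t ∃x1: 0 universal, 4 existential.

4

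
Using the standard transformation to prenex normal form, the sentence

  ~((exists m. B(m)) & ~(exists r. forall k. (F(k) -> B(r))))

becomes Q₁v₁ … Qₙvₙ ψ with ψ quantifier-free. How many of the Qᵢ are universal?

2

Eliminate → and ↔ using ¬ and ∨.
  ~((exists m. B(m)) & ~(exists r. forall k. (~F(k) | B(r))))
Push ¬ through the quantifiers and connectives to reach negation normal form:
  (forall m. ~B(m)) | (exists r. forall k. (~F(k) | B(r)))
Finally move all quantifiers to the prefix:
  forall m. exists r. forall k. (~B(m) | ~F(k) | B(r))
The prefix is forall m exists r forall k: 2 universal, 1 existential.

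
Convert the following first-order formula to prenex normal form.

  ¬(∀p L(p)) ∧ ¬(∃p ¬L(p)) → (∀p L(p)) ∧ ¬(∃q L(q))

∀p ∃z1 ∀x1 ∀q (L(p) ∨ ¬L(z1) ∨ L(x1) ∧ ¬L(q))

Rewrite implications/biconditionals: A → B as ¬A ∨ B.
  ¬(¬(∀p L(p)) ∧ ¬(∃p ¬L(p))) ∨ (∀p L(p)) ∧ ¬(∃q L(q))
Drive negations inward (¬∀x A ≡ ∃x ¬A, ¬∃x A ≡ ∀x ¬A, De Morgan for ∧/∨):
  (∀p L(p)) ∨ (∃p ¬L(p)) ∨ (∀p L(p)) ∧ (∀q ¬L(q))
Standardize variables apart so no two quantifiers bind the same name: p↦z1, p↦x1.
  (∀p L(p)) ∨ (∃z1 ¬L(z1)) ∨ (∀x1 L(x1)) ∧ (∀q ¬L(q))
Extract every quantifier outward, since the variables are now distinct and don't occur free across branches:
  ∀p ∃z1 ∀x1 ∀q (L(p) ∨ ¬L(z1) ∨ L(x1) ∧ ¬L(q))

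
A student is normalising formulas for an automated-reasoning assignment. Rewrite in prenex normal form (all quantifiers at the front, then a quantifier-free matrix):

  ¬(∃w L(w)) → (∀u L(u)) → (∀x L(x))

∃w ∃u ∀x (L(w) ∨ ¬L(u) ∨ L(x))

Rewrite implications/biconditionals: A → B as ¬A ∨ B.
  ¬¬(∃w L(w)) ∨ ¬(∀u L(u)) ∨ (∀x L(x))
Move each ¬ inward, flipping quantifiers it crosses:
  (∃w L(w)) ∨ (∃u ¬L(u)) ∨ (∀x L(x))
All bound variables are already distinct, so no renaming is needed.
Extract every quantifier outward, since the variables are now distinct and don't occur free across branches:
  ∃w ∃u ∀x (L(w) ∨ ¬L(u) ∨ L(x))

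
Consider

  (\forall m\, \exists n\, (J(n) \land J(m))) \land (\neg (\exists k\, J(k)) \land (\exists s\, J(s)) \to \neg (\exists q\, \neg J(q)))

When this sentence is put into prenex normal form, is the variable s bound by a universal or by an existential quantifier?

Rewrite implications/biconditionals: A → B as ¬A ∨ B.
  (\forall m\, \exists n\, (J(n) \land J(m))) \land (\neg (\neg (\exists k\, J(k)) \land (\exists s\, J(s))) \lor \neg (\exists q\, \neg J(q)))
Move each ¬ inward, flipping quantifiers it crosses:
  (\forall m\, \exists n\, (J(n) \land J(m))) \land ((\exists k\, J(k)) \lor (\forall s\, \neg J(s)) \lor (\forall q\, J(q)))
Extract every quantifier outward, since the variables are now distinct and don't occur free across branches:
  \forall m\, \exists n\, \exists k\, \forall s\, \forall q\, (J(n) \land J(m) \land (J(k) \lor \neg J(s) \lor J(q)))
The quantifier \exists s sits under an odd number of negations (counting the antecedent side of each →), so it flips to \forall s.

universal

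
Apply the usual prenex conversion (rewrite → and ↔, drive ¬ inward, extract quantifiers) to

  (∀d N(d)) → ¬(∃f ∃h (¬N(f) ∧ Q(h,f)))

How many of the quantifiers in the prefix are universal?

2

First replace A → B with ¬A ∨ B.
  ¬(∀d N(d)) ∨ ¬(∃f ∃h (¬N(f) ∧ Q(h,f)))
Push ¬ through the quantifiers and connectives to reach negation normal form:
  (∃d ¬N(d)) ∨ (∀f ∀h (N(f) ∨ ¬Q(h,f)))
All bound variables are already distinct, so no renaming is needed.
Extract every quantifier outward, since the variables are now distinct and don't occur free across branches:
  ∃d ∀f ∀h (¬N(d) ∨ N(f) ∨ ¬Q(h,f))
The prefix is ∃d ∀f ∀h: 2 universal, 1 existential.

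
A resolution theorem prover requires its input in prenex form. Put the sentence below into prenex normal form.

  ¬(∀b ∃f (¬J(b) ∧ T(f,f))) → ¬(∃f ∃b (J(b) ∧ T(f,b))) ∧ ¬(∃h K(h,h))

∀b ∃f ∀y1 ∀p ∀h (¬J(b) ∧ T(f,f) ∨ (¬J(p) ∨ ¬T(y1,p)) ∧ ¬K(h,h))

Rewrite implications/biconditionals: A → B as ¬A ∨ B.
  ¬¬(∀b ∃f (¬J(b) ∧ T(f,f))) ∨ ¬(∃f ∃b (J(b) ∧ T(f,b))) ∧ ¬(∃h K(h,h))
Drive negations inward (¬∀x A ≡ ∃x ¬A, ¬∃x A ≡ ∀x ¬A, De Morgan for ∧/∨):
  (∀b ∃f (¬J(b) ∧ T(f,f))) ∨ (∀f ∀b (¬J(b) ∨ ¬T(f,b))) ∧ (∀h ¬K(h,h))
Give each quantifier a distinct variable: f↦y1, b↦p.
  (∀b ∃f (¬J(b) ∧ T(f,f))) ∨ (∀y1 ∀p (¬J(p) ∨ ¬T(y1,p))) ∧ (∀h ¬K(h,h))
Finally move all quantifiers to the prefix:
  ∀b ∃f ∀y1 ∀p ∀h (¬J(b) ∧ T(f,f) ∨ (¬J(p) ∨ ¬T(y1,p)) ∧ ¬K(h,h))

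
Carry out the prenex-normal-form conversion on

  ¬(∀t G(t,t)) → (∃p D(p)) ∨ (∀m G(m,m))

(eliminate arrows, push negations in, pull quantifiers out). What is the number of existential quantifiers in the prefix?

1

Eliminate → and ↔ using ¬ and ∨.
  ¬¬(∀t G(t,t)) ∨ (∃p D(p)) ∨ (∀m G(m,m))
Move each ¬ inward, flipping quantifiers it crosses:
  (∀t G(t,t)) ∨ (∃p D(p)) ∨ (∀m G(m,m))
Finally move all quantifiers to the prefix:
  ∀t ∃p ∀m (G(t,t) ∨ D(p) ∨ G(m,m))
The prefix is ∀t ∃p ∀m: 2 universal, 1 existential.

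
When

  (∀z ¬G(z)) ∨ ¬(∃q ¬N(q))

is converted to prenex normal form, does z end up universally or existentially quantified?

universal

Move each ¬ inward, flipping quantifiers it crosses:
  (∀z ¬G(z)) ∨ (∀q N(q))
All bound variables are already distinct, so no renaming is needed.
Extract every quantifier outward, since the variables are now distinct and don't occur free across branches:
  ∀z ∀q (¬G(z) ∨ N(q))
The quantifier ∀z sits under an even number of negations, so it remains universal.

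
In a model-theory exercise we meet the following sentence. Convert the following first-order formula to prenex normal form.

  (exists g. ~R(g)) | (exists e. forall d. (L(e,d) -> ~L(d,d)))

exists g. exists e. forall d. (~R(g) | ~L(e,d) | ~L(d,d))

First replace A → B with ¬A ∨ B.
  (exists g. ~R(g)) | (exists e. forall d. (~L(e,d) | ~L(d,d)))
All bound variables are already distinct, so no renaming is needed.
Pull the quantifiers to the front (each side's bound variable is not free in the other side):
  exists g. exists e. forall d. (~R(g) | ~L(e,d) | ~L(d,d))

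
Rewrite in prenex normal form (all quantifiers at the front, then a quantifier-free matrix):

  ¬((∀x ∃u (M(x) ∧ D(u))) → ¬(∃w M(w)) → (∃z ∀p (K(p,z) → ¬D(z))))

Rewrite implications/biconditionals: A → B as ¬A ∨ B.
  ¬(¬(∀x ∃u (M(x) ∧ D(u))) ∨ ¬¬(∃w M(w)) ∨ (∃z ∀p (¬K(p,z) ∨ ¬D(z))))
Move each ¬ inward, flipping quantifiers it crosses:
  (∀x ∃u (M(x) ∧ D(u))) ∧ (∀w ¬M(w)) ∧ (∀z ∃p (K(p,z) ∧ D(z)))
Pull the quantifiers to the front (each side's bound variable is not free in the other side):
  ∀x ∃u ∀w ∀z ∃p (M(x) ∧ D(u) ∧ ¬M(w) ∧ K(p,z) ∧ D(z))

∀x ∃u ∀w ∀z ∃p (M(x) ∧ D(u) ∧ ¬M(w) ∧ K(p,z) ∧ D(z))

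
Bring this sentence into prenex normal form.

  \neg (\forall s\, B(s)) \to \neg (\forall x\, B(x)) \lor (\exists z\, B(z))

\forall s\, \exists x\, \exists z\, (B(s) \lor \neg B(x) \lor B(z))

Eliminate → and ↔ using ¬ and ∨.
  \neg \neg (\forall s\, B(s)) \lor \neg (\forall x\, B(x)) \lor (\exists z\, B(z))
Push ¬ through the quantifiers and connectives to reach negation normal form:
  (\forall s\, B(s)) \lor (\exists x\, \neg B(x)) \lor (\exists z\, B(z))
Extract every quantifier outward, since the variables are now distinct and don't occur free across branches:
  \forall s\, \exists x\, \exists z\, (B(s) \lor \neg B(x) \lor B(z))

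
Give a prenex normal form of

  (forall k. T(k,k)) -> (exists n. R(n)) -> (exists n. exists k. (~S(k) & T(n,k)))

Rewrite implications/biconditionals: A → B as ¬A ∨ B.
  ~(forall k. T(k,k)) | ~(exists n. R(n)) | (exists n. exists k. (~S(k) & T(n,k)))
Push ¬ through the quantifiers and connectives to reach negation normal form:
  (exists k. ~T(k,k)) | (forall n. ~R(n)) | (exists n. exists k. (~S(k) & T(n,k)))
Give each quantifier a distinct variable: n↦u1, k↦x.
  (exists k. ~T(k,k)) | (forall n. ~R(n)) | (exists u1. exists x. (~S(x) & T(u1,x)))
Finally move all quantifiers to the prefix:
  exists k. forall n. exists u1. exists x. (~T(k,k) | ~R(n) | ~S(x) & T(u1,x))

exists k. forall n. exists u1. exists x. (~T(k,k) | ~R(n) | ~S(x) & T(u1,x))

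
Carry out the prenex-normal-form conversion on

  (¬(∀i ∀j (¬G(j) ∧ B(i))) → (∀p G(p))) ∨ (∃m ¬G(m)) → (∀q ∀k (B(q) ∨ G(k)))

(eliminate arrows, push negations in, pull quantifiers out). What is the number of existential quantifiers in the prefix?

3

Rewrite implications/biconditionals: A → B as ¬A ∨ B.
  ¬(¬¬(∀i ∀j (¬G(j) ∧ B(i))) ∨ (∀p G(p)) ∨ (∃m ¬G(m))) ∨ (∀q ∀k (B(q) ∨ G(k)))
Move each ¬ inward, flipping quantifiers it crosses:
  (∃i ∃j (G(j) ∨ ¬B(i))) ∧ (∃p ¬G(p)) ∧ (∀m G(m)) ∨ (∀q ∀k (B(q) ∨ G(k)))
Extract every quantifier outward, since the variables are now distinct and don't occur free across branches:
  ∃i ∃j ∃p ∀m ∀q ∀k ((G(j) ∨ ¬B(i)) ∧ ¬G(p) ∧ G(m) ∨ B(q) ∨ G(k))
The prefix is ∃i ∃j ∃p ∀m ∀q ∀k: 3 universal, 3 existential.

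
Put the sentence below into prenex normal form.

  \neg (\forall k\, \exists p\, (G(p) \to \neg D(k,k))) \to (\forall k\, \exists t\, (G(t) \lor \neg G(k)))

First replace A → B with ¬A ∨ B.
  \neg \neg (\forall k\, \exists p\, (\neg G(p) \lor \neg D(k,k))) \lor (\forall k\, \exists t\, (G(t) \lor \neg G(k)))
Move each ¬ inward, flipping quantifiers it crosses:
  (\forall k\, \exists p\, (\neg G(p) \lor \neg D(k,k))) \lor (\forall k\, \exists t\, (G(t) \lor \neg G(k)))
Rename bound variables to avoid capture: k↦v1.
  (\forall k\, \exists p\, (\neg G(p) \lor \neg D(k,k))) \lor (\forall v1\, \exists t\, (G(t) \lor \neg G(v1)))
Extract every quantifier outward, since the variables are now distinct and don't occur free across branches:
  \forall k\, \exists p\, \forall v1\, \exists t\, (\neg G(p) \lor \neg D(k,k) \lor G(t) \lor \neg G(v1))

\forall k\, \exists p\, \forall v1\, \exists t\, (\neg G(p) \lor \neg D(k,k) \lor G(t) \lor \neg G(v1))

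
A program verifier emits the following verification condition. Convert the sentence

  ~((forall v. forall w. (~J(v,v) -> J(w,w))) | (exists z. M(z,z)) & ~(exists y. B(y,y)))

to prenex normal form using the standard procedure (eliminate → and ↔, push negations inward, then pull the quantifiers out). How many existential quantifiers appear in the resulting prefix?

3

First replace A → B with ¬A ∨ B.
  ~((forall v. forall w. (~~J(v,v) | J(w,w))) | (exists z. M(z,z)) & ~(exists y. B(y,y)))
Drive negations inward (¬∀x A ≡ ∃x ¬A, ¬∃x A ≡ ∀x ¬A, De Morgan for ∧/∨):
  (exists v. exists w. (~J(v,v) & ~J(w,w))) & ((forall z. ~M(z,z)) | (exists y. B(y,y)))
All bound variables are already distinct, so no renaming is needed.
Extract every quantifier outward, since the variables are now distinct and don't occur free across branches:
  exists v. exists w. forall z. exists y. (~J(v,v) & ~J(w,w) & (~M(z,z) | B(y,y)))
The prefix is exists v exists w forall z exists y: 1 universal, 3 existential.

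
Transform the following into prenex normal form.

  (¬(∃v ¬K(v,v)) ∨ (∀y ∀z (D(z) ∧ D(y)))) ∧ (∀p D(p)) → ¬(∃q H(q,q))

Eliminate → and ↔ using ¬ and ∨.
  ¬((¬(∃v ¬K(v,v)) ∨ (∀y ∀z (D(z) ∧ D(y)))) ∧ (∀p D(p))) ∨ ¬(∃q H(q,q))
Push ¬ through the quantifiers and connectives to reach negation normal form:
  (∃v ¬K(v,v)) ∧ (∃y ∃z (¬D(z) ∨ ¬D(y))) ∨ (∃p ¬D(p)) ∨ (∀q ¬H(q,q))
All bound variables are already distinct, so no renaming is needed.
Pull the quantifiers to the front (each side's bound variable is not free in the other side):
  ∃v ∃y ∃z ∃p ∀q (¬K(v,v) ∧ (¬D(z) ∨ ¬D(y)) ∨ ¬D(p) ∨ ¬H(q,q))

∃v ∃y ∃z ∃p ∀q (¬K(v,v) ∧ (¬D(z) ∨ ¬D(y)) ∨ ¬D(p) ∨ ¬H(q,q))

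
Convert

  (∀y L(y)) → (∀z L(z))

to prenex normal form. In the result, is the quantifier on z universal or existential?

First replace A → B with ¬A ∨ B.
  ¬(∀y L(y)) ∨ (∀z L(z))
Move each ¬ inward, flipping quantifiers it crosses:
  (∃y ¬L(y)) ∨ (∀z L(z))
Finally move all quantifiers to the prefix:
  ∃y ∀z (¬L(y) ∨ L(z))
The quantifier ∀z sits under an even number of negations (counting the antecedent side of each →), so it remains universal.

universal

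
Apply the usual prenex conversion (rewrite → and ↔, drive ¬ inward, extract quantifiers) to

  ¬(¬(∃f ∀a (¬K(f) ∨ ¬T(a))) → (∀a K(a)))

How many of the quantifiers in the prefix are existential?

First replace A → B with ¬A ∨ B.
  ¬(¬¬(∃f ∀a (¬K(f) ∨ ¬T(a))) ∨ (∀a K(a)))
Move each ¬ inward, flipping quantifiers it crosses:
  (∀f ∃a (K(f) ∧ T(a))) ∧ (∃a ¬K(a))
Rename bound variables to avoid capture: a↦y.
  (∀f ∃a (K(f) ∧ T(a))) ∧ (∃y ¬K(y))
Extract every quantifier outward, since the variables are now distinct and don't occur free across branches:
  ∀f ∃a ∃y (K(f) ∧ T(a) ∧ ¬K(y))
The prefix is ∀f ∃a ∃y: 1 universal, 2 existential.

2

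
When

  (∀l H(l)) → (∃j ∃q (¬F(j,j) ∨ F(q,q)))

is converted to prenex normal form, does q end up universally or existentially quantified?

existential

Rewrite implications/biconditionals: A → B as ¬A ∨ B.
  ¬(∀l H(l)) ∨ (∃j ∃q (¬F(j,j) ∨ F(q,q)))
Drive negations inward (¬∀x A ≡ ∃x ¬A, ¬∃x A ≡ ∀x ¬A, De Morgan for ∧/∨):
  (∃l ¬H(l)) ∨ (∃j ∃q (¬F(j,j) ∨ F(q,q)))
Pull the quantifiers to the front (each side's bound variable is not free in the other side):
  ∃l ∃j ∃q (¬H(l) ∨ ¬F(j,j) ∨ F(q,q))
The quantifier ∃q sits under an even number of negations (counting the antecedent side of each →), so it remains existential.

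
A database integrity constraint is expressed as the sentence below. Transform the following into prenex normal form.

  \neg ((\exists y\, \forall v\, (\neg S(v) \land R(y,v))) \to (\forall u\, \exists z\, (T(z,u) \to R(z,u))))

\exists y\, \forall v\, \exists u\, \forall z\, (\neg S(v) \land R(y,v) \land T(z,u) \land \neg R(z,u))

Eliminate → and ↔ using ¬ and ∨.
  \neg (\neg (\exists y\, \forall v\, (\neg S(v) \land R(y,v))) \lor (\forall u\, \exists z\, (\neg T(z,u) \lor R(z,u))))
Drive negations inward (¬∀x A ≡ ∃x ¬A, ¬∃x A ≡ ∀x ¬A, De Morgan for ∧/∨):
  (\exists y\, \forall v\, (\neg S(v) \land R(y,v))) \land (\exists u\, \forall z\, (T(z,u) \land \neg R(z,u)))
Pull the quantifiers to the front (each side's bound variable is not free in the other side):
  \exists y\, \forall v\, \exists u\, \forall z\, (\neg S(v) \land R(y,v) \land T(z,u) \land \neg R(z,u))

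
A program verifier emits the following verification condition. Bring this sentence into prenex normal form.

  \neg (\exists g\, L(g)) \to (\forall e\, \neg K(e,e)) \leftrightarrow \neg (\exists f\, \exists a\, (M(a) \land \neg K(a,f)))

Rewrite implications/biconditionals: A → B as ¬A ∨ B; A ↔ B as (¬A ∨ B) ∧ (¬B ∨ A).
  (\neg (\neg \neg (\exists g\, L(g)) \lor (\forall e\, \neg K(e,e))) \lor \neg (\exists f\, \exists a\, (M(a) \land \neg K(a,f)))) \land (\neg \neg (\exists f\, \exists a\, (M(a) \land \neg K(a,f))) \lor \neg \neg (\exists g\, L(g)) \lor (\forall e\, \neg K(e,e)))
Push ¬ through the quantifiers and connectives to reach negation normal form:
  ((\forall g\, \neg L(g)) \land (\exists e\, K(e,e)) \lor (\forall f\, \forall a\, (\neg M(a) \lor K(a,f)))) \land ((\exists f\, \exists a\, (M(a) \land \neg K(a,f))) \lor (\exists g\, L(g)) \lor (\forall e\, \neg K(e,e)))
Rename bound variables to avoid capture: f↦u1, a↦v, g↦s, e↦w1.
  ((\forall g\, \neg L(g)) \land (\exists e\, K(e,e)) \lor (\forall f\, \forall a\, (\neg M(a) \lor K(a,f)))) \land ((\exists u1\, \exists v\, (M(v) \land \neg K(v,u1))) \lor (\exists s\, L(s)) \lor (\forall w1\, \neg K(w1,w1)))
Pull the quantifiers to the front (each side's bound variable is not free in the other side):
  \forall g\, \exists e\, \forall f\, \forall a\, \exists u1\, \exists v\, \exists s\, \forall w1\, ((\neg L(g) \land K(e,e) \lor \neg M(a) \lor K(a,f)) \land (M(v) \land \neg K(v,u1) \lor L(s) \lor \neg K(w1,w1)))

\forall g\, \exists e\, \forall f\, \forall a\, \exists u1\, \exists v\, \exists s\, \forall w1\, ((\neg L(g) \land K(e,e) \lor \neg M(a) \lor K(a,f)) \land (M(v) \land \neg K(v,u1) \lor L(s) \lor \neg K(w1,w1)))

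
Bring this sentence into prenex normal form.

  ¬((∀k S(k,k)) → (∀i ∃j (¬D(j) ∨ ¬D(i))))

Eliminate → and ↔ using ¬ and ∨.
  ¬(¬(∀k S(k,k)) ∨ (∀i ∃j (¬D(j) ∨ ¬D(i))))
Move each ¬ inward, flipping quantifiers it crosses:
  (∀k S(k,k)) ∧ (∃i ∀j (D(j) ∧ D(i)))
Finally move all quantifiers to the prefix:
  ∀k ∃i ∀j (S(k,k) ∧ D(j) ∧ D(i))

∀k ∃i ∀j (S(k,k) ∧ D(j) ∧ D(i))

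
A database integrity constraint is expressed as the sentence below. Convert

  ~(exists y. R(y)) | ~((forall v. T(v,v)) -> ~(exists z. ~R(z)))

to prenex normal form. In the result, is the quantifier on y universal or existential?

Eliminate → and ↔ using ¬ and ∨.
  ~(exists y. R(y)) | ~(~(forall v. T(v,v)) | ~(exists z. ~R(z)))
Move each ¬ inward, flipping quantifiers it crosses:
  (forall y. ~R(y)) | (forall v. T(v,v)) & (exists z. ~R(z))
All bound variables are already distinct, so no renaming is needed.
Extract every quantifier outward, since the variables are now distinct and don't occur free across branches:
  forall y. forall v. exists z. (~R(y) | T(v,v) & ~R(z))
The quantifier exists y sits under an odd number of negations (counting the antecedent side of each →), so it flips to forall y.

universal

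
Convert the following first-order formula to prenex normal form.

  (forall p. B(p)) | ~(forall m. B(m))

forall p. exists m. (B(p) | ~B(m))

Move each ¬ inward, flipping quantifiers it crosses:
  (forall p. B(p)) | (exists m. ~B(m))
Pull the quantifiers to the front (each side's bound variable is not free in the other side):
  forall p. exists m. (B(p) | ~B(m))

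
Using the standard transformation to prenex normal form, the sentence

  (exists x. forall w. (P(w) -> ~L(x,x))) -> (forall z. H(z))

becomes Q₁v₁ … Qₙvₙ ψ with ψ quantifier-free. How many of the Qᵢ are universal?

2

First replace A → B with ¬A ∨ B.
  ~(exists x. forall w. (~P(w) | ~L(x,x))) | (forall z. H(z))
Move each ¬ inward, flipping quantifiers it crosses:
  (forall x. exists w. (P(w) & L(x,x))) | (forall z. H(z))
All bound variables are already distinct, so no renaming is needed.
Finally move all quantifiers to the prefix:
  forall x. exists w. forall z. (P(w) & L(x,x) | H(z))
The prefix is forall x exists w forall z: 2 universal, 1 existential.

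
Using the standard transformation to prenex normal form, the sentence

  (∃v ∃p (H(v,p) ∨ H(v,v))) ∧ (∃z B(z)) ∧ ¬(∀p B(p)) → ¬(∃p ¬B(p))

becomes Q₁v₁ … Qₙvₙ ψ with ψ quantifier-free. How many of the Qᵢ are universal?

First replace A → B with ¬A ∨ B.
  ¬((∃v ∃p (H(v,p) ∨ H(v,v))) ∧ (∃z B(z)) ∧ ¬(∀p B(p))) ∨ ¬(∃p ¬B(p))
Push ¬ through the quantifiers and connectives to reach negation normal form:
  (∀v ∀p (¬H(v,p) ∧ ¬H(v,v))) ∨ (∀z ¬B(z)) ∨ (∀p B(p)) ∨ (∀p B(p))
Rename bound variables to avoid capture: p↦z1, p↦v1.
  (∀v ∀p (¬H(v,p) ∧ ¬H(v,v))) ∨ (∀z ¬B(z)) ∨ (∀z1 B(z1)) ∨ (∀v1 B(v1))
Extract every quantifier outward, since the variables are now distinct and don't occur free across branches:
  ∀v ∀p ∀z ∀z1 ∀v1 (¬H(v,p) ∧ ¬H(v,v) ∨ ¬B(z) ∨ B(z1) ∨ B(v1))
The prefix is ∀v ∀p ∀z ∀z1 ∀v1: 5 universal, 0 existential.

5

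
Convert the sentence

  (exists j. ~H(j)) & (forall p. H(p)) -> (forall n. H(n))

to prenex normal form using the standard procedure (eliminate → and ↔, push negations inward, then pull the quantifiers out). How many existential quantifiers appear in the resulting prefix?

Rewrite implications/biconditionals: A → B as ¬A ∨ B.
  ~((exists j. ~H(j)) & (forall p. H(p))) | (forall n. H(n))
Push ¬ through the quantifiers and connectives to reach negation normal form:
  (forall j. H(j)) | (exists p. ~H(p)) | (forall n. H(n))
Finally move all quantifiers to the prefix:
  forall j. exists p. forall n. (H(j) | ~H(p) | H(n))
The prefix is forall j exists p forall n: 2 universal, 1 existential.

1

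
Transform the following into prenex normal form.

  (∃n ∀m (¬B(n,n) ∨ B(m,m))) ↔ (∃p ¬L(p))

∀n ∃m ∃p ∀u1 ∃u ∀w ((B(n,n) ∧ ¬B(m,m) ∨ ¬L(p)) ∧ (L(u1) ∨ ¬B(u,u) ∨ B(w,w)))

First replace A → B with ¬A ∨ B; A ↔ B as (¬A ∨ B) ∧ (¬B ∨ A).
  (¬(∃n ∀m (¬B(n,n) ∨ B(m,m))) ∨ (∃p ¬L(p))) ∧ (¬(∃p ¬L(p)) ∨ (∃n ∀m (¬B(n,n) ∨ B(m,m))))
Push ¬ through the quantifiers and connectives to reach negation normal form:
  ((∀n ∃m (B(n,n) ∧ ¬B(m,m))) ∨ (∃p ¬L(p))) ∧ ((∀p L(p)) ∨ (∃n ∀m (¬B(n,n) ∨ B(m,m))))
Standardize variables apart so no two quantifiers bind the same name: p↦u1, n↦u, m↦w.
  ((∀n ∃m (B(n,n) ∧ ¬B(m,m))) ∨ (∃p ¬L(p))) ∧ ((∀u1 L(u1)) ∨ (∃u ∀w (¬B(u,u) ∨ B(w,w))))
Pull the quantifiers to the front (each side's bound variable is not free in the other side):
  ∀n ∃m ∃p ∀u1 ∃u ∀w ((B(n,n) ∧ ¬B(m,m) ∨ ¬L(p)) ∧ (L(u1) ∨ ¬B(u,u) ∨ B(w,w)))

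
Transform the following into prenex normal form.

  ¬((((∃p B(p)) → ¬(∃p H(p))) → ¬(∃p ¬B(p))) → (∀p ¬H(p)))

∃p ∃v ∀b ∃y ((B(p) ∧ H(v) ∨ B(b)) ∧ H(y))

First replace A → B with ¬A ∨ B.
  ¬(¬(¬(¬(∃p B(p)) ∨ ¬(∃p H(p))) ∨ ¬(∃p ¬B(p))) ∨ (∀p ¬H(p)))
Push ¬ through the quantifiers and connectives to reach negation normal form:
  ((∃p B(p)) ∧ (∃p H(p)) ∨ (∀p B(p))) ∧ (∃p H(p))
Give each quantifier a distinct variable: p↦v, p↦b, p↦y.
  ((∃p B(p)) ∧ (∃v H(v)) ∨ (∀b B(b))) ∧ (∃y H(y))
Pull the quantifiers to the front (each side's bound variable is not free in the other side):
  ∃p ∃v ∀b ∃y ((B(p) ∧ H(v) ∨ B(b)) ∧ H(y))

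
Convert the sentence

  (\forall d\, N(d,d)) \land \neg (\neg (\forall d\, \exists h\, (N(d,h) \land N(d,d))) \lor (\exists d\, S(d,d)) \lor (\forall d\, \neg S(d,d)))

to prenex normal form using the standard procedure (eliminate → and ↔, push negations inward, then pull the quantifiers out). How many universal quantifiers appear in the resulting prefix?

3

Drive negations inward (¬∀x A ≡ ∃x ¬A, ¬∃x A ≡ ∀x ¬A, De Morgan for ∧/∨):
  (\forall d\, N(d,d)) \land (\forall d\, \exists h\, (N(d,h) \land N(d,d))) \land (\forall d\, \neg S(d,d)) \land (\exists d\, S(d,d))
Rename bound variables to avoid capture: d↦x1, d↦u1, d↦v.
  (\forall d\, N(d,d)) \land (\forall x1\, \exists h\, (N(x1,h) \land N(x1,x1))) \land (\forall u1\, \neg S(u1,u1)) \land (\exists v\, S(v,v))
Extract every quantifier outward, since the variables are now distinct and don't occur free across branches:
  \forall d\, \forall x1\, \exists h\, \forall u1\, \exists v\, (N(d,d) \land N(x1,h) \land N(x1,x1) \land \neg S(u1,u1) \land S(v,v))
The prefix is \forall d \forall x1 \exists h \forall u1 \exists v: 3 universal, 2 existential.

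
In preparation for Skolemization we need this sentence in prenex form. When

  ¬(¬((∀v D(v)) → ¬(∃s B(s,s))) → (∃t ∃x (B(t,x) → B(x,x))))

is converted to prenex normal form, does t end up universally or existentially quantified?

universal

Eliminate → and ↔ using ¬ and ∨.
  ¬(¬¬(¬(∀v D(v)) ∨ ¬(∃s B(s,s))) ∨ (∃t ∃x (¬B(t,x) ∨ B(x,x))))
Move each ¬ inward, flipping quantifiers it crosses:
  (∀v D(v)) ∧ (∃s B(s,s)) ∧ (∀t ∀x (B(t,x) ∧ ¬B(x,x)))
Extract every quantifier outward, since the variables are now distinct and don't occur free across branches:
  ∀v ∃s ∀t ∀x (D(v) ∧ B(s,s) ∧ B(t,x) ∧ ¬B(x,x))
The quantifier ∃t sits under an odd number of negations (counting the antecedent side of each →), so it flips to ∀t.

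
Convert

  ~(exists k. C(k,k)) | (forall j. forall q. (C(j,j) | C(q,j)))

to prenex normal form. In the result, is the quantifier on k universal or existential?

Drive negations inward (¬∀x A ≡ ∃x ¬A, ¬∃x A ≡ ∀x ¬A, De Morgan for ∧/∨):
  (forall k. ~C(k,k)) | (forall j. forall q. (C(j,j) | C(q,j)))
Extract every quantifier outward, since the variables are now distinct and don't occur free across branches:
  forall k. forall j. forall q. (~C(k,k) | C(j,j) | C(q,j))
The quantifier exists k sits under an odd number of negations, so it flips to forall k.

universal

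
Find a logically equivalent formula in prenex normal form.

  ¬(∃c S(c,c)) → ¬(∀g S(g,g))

∃c ∃g (S(c,c) ∨ ¬S(g,g))

Eliminate → and ↔ using ¬ and ∨.
  ¬¬(∃c S(c,c)) ∨ ¬(∀g S(g,g))
Move each ¬ inward, flipping quantifiers it crosses:
  (∃c S(c,c)) ∨ (∃g ¬S(g,g))
Finally move all quantifiers to the prefix:
  ∃c ∃g (S(c,c) ∨ ¬S(g,g))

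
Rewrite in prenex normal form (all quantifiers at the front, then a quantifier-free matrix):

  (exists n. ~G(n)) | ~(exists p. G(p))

Push ¬ through the quantifiers and connectives to reach negation normal form:
  (exists n. ~G(n)) | (forall p. ~G(p))
All bound variables are already distinct, so no renaming is needed.
Extract every quantifier outward, since the variables are now distinct and don't occur free across branches:
  exists n. forall p. (~G(n) | ~G(p))

exists n. forall p. (~G(n) | ~G(p))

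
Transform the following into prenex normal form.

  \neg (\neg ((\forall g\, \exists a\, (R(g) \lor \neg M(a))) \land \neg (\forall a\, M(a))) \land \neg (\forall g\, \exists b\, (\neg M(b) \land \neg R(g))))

Drive negations inward (¬∀x A ≡ ∃x ¬A, ¬∃x A ≡ ∀x ¬A, De Morgan for ∧/∨):
  (\forall g\, \exists a\, (R(g) \lor \neg M(a))) \land (\exists a\, \neg M(a)) \lor (\forall g\, \exists b\, (\neg M(b) \land \neg R(g)))
Standardize variables apart so no two quantifiers bind the same name: a↦z1, g↦x.
  (\forall g\, \exists a\, (R(g) \lor \neg M(a))) \land (\exists z1\, \neg M(z1)) \lor (\forall x\, \exists b\, (\neg M(b) \land \neg R(x)))
Finally move all quantifiers to the prefix:
  \forall g\, \exists a\, \exists z1\, \forall x\, \exists b\, ((R(g) \lor \neg M(a)) \land \neg M(z1) \lor \neg M(b) \land \neg R(x))

\forall g\, \exists a\, \exists z1\, \forall x\, \exists b\, ((R(g) \lor \neg M(a)) \land \neg M(z1) \lor \neg M(b) \land \neg R(x))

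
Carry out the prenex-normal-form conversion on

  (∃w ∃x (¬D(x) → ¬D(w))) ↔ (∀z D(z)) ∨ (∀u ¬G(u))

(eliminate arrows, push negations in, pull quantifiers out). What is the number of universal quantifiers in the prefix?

Rewrite implications/biconditionals: A → B as ¬A ∨ B; A ↔ B as (¬A ∨ B) ∧ (¬B ∨ A).
  (¬(∃w ∃x (¬¬D(x) ∨ ¬D(w))) ∨ (∀z D(z)) ∨ (∀u ¬G(u))) ∧ (¬((∀z D(z)) ∨ (∀u ¬G(u))) ∨ (∃w ∃x (¬¬D(x) ∨ ¬D(w))))
Push ¬ through the quantifiers and connectives to reach negation normal form:
  ((∀w ∀x (¬D(x) ∧ D(w))) ∨ (∀z D(z)) ∨ (∀u ¬G(u))) ∧ ((∃z ¬D(z)) ∧ (∃u G(u)) ∨ (∃w ∃x (D(x) ∨ ¬D(w))))
Give each quantifier a distinct variable: z↦a, u↦y1, w↦t, x↦y.
  ((∀w ∀x (¬D(x) ∧ D(w))) ∨ (∀z D(z)) ∨ (∀u ¬G(u))) ∧ ((∃a ¬D(a)) ∧ (∃y1 G(y1)) ∨ (∃t ∃y (D(y) ∨ ¬D(t))))
Finally move all quantifiers to the prefix:
  ∀w ∀x ∀z ∀u ∃a ∃y1 ∃t ∃y ((¬D(x) ∧ D(w) ∨ D(z) ∨ ¬G(u)) ∧ (¬D(a) ∧ G(y1) ∨ D(y) ∨ ¬D(t)))
The prefix is ∀w ∀x ∀z ∀u ∃a ∃y1 ∃t ∃y: 4 universal, 4 existential.

4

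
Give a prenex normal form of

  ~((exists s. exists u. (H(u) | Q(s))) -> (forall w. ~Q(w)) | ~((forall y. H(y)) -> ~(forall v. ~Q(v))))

Eliminate → and ↔ using ¬ and ∨.
  ~(~(exists s. exists u. (H(u) | Q(s))) | (forall w. ~Q(w)) | ~(~(forall y. H(y)) | ~(forall v. ~Q(v))))
Push ¬ through the quantifiers and connectives to reach negation normal form:
  (exists s. exists u. (H(u) | Q(s))) & (exists w. Q(w)) & ((exists y. ~H(y)) | (exists v. Q(v)))
Extract every quantifier outward, since the variables are now distinct and don't occur free across branches:
  exists s. exists u. exists w. exists y. exists v. ((H(u) | Q(s)) & Q(w) & (~H(y) | Q(v)))

exists s. exists u. exists w. exists y. exists v. ((H(u) | Q(s)) & Q(w) & (~H(y) | Q(v)))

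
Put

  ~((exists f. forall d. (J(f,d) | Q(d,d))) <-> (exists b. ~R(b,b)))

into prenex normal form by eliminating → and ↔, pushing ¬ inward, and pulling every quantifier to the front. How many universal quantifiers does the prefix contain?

Rewrite implications/biconditionals: A → B as ¬A ∨ B; A ↔ B as (¬A ∨ B) ∧ (¬B ∨ A).
  ~((~(exists f. forall d. (J(f,d) | Q(d,d))) | (exists b. ~R(b,b))) & (~(exists b. ~R(b,b)) | (exists f. forall d. (J(f,d) | Q(d,d)))))
Push ¬ through the quantifiers and connectives to reach negation normal form:
  (exists f. forall d. (J(f,d) | Q(d,d))) & (forall b. R(b,b)) | (exists b. ~R(b,b)) & (forall f. exists d. (~J(f,d) & ~Q(d,d)))
Give each quantifier a distinct variable: b↦y1, f↦w, d↦c.
  (exists f. forall d. (J(f,d) | Q(d,d))) & (forall b. R(b,b)) | (exists y1. ~R(y1,y1)) & (forall w. exists c. (~J(w,c) & ~Q(c,c)))
Extract every quantifier outward, since the variables are now distinct and don't occur free across branches:
  exists f. forall d. forall b. exists y1. forall w. exists c. ((J(f,d) | Q(d,d)) & R(b,b) | ~R(y1,y1) & ~J(w,c) & ~Q(c,c))
The prefix is exists f forall d forall b exists y1 forall w exists c: 3 universal, 3 existential.

3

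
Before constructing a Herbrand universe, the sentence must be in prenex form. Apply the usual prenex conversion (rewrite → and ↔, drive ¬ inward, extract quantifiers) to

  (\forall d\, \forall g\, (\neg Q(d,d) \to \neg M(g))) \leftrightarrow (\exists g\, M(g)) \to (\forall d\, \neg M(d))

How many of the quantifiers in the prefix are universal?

4

First replace A → B with ¬A ∨ B; A ↔ B as (¬A ∨ B) ∧ (¬B ∨ A).
  (\neg (\forall d\, \forall g\, (\neg \neg Q(d,d) \lor \neg M(g))) \lor \neg (\exists g\, M(g)) \lor (\forall d\, \neg M(d))) \land (\neg (\neg (\exists g\, M(g)) \lor (\forall d\, \neg M(d))) \lor (\forall d\, \forall g\, (\neg \neg Q(d,d) \lor \neg M(g))))
Drive negations inward (¬∀x A ≡ ∃x ¬A, ¬∃x A ≡ ∀x ¬A, De Morgan for ∧/∨):
  ((\exists d\, \exists g\, (\neg Q(d,d) \land M(g))) \lor (\forall g\, \neg M(g)) \lor (\forall d\, \neg M(d))) \land ((\exists g\, M(g)) \land (\exists d\, M(d)) \lor (\forall d\, \forall g\, (Q(d,d) \lor \neg M(g))))
Give each quantifier a distinct variable: g↦y, d↦v, g↦z, d↦v1, d↦p, g↦b.
  ((\exists d\, \exists g\, (\neg Q(d,d) \land M(g))) \lor (\forall y\, \neg M(y)) \lor (\forall v\, \neg M(v))) \land ((\exists z\, M(z)) \land (\exists v1\, M(v1)) \lor (\forall p\, \forall b\, (Q(p,p) \lor \neg M(b))))
Finally move all quantifiers to the prefix:
  \exists d\, \exists g\, \forall y\, \forall v\, \exists z\, \exists v1\, \forall p\, \forall b\, ((\neg Q(d,d) \land M(g) \lor \neg M(y) \lor \neg M(v)) \land (M(z) \land M(v1) \lor Q(p,p) \lor \neg M(b)))
The prefix is \exists d \exists g \forall y \forall v \exists z \exists v1 \forall p \forall b: 4 universal, 4 existential.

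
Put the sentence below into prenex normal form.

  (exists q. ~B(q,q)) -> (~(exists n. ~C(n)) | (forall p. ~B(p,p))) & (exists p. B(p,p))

forall q. forall n. forall p. exists u. (B(q,q) | (C(n) | ~B(p,p)) & B(u,u))

First replace A → B with ¬A ∨ B.
  ~(exists q. ~B(q,q)) | (~(exists n. ~C(n)) | (forall p. ~B(p,p))) & (exists p. B(p,p))
Push ¬ through the quantifiers and connectives to reach negation normal form:
  (forall q. B(q,q)) | ((forall n. C(n)) | (forall p. ~B(p,p))) & (exists p. B(p,p))
Rename bound variables to avoid capture: p↦u.
  (forall q. B(q,q)) | ((forall n. C(n)) | (forall p. ~B(p,p))) & (exists u. B(u,u))
Extract every quantifier outward, since the variables are now distinct and don't occur free across branches:
  forall q. forall n. forall p. exists u. (B(q,q) | (C(n) | ~B(p,p)) & B(u,u))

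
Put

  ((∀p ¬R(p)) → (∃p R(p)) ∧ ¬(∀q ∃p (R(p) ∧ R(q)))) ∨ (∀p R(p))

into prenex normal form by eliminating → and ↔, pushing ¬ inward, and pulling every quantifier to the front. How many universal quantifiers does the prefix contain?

First replace A → B with ¬A ∨ B.
  ¬(∀p ¬R(p)) ∨ (∃p R(p)) ∧ ¬(∀q ∃p (R(p) ∧ R(q))) ∨ (∀p R(p))
Drive negations inward (¬∀x A ≡ ∃x ¬A, ¬∃x A ≡ ∀x ¬A, De Morgan for ∧/∨):
  (∃p R(p)) ∨ (∃p R(p)) ∧ (∃q ∀p (¬R(p) ∨ ¬R(q))) ∨ (∀p R(p))
Standardize variables apart so no two quantifiers bind the same name: p↦v1, p↦a, p↦z1.
  (∃p R(p)) ∨ (∃v1 R(v1)) ∧ (∃q ∀a (¬R(a) ∨ ¬R(q))) ∨ (∀z1 R(z1))
Pull the quantifiers to the front (each side's bound variable is not free in the other side):
  ∃p ∃v1 ∃q ∀a ∀z1 (R(p) ∨ R(v1) ∧ (¬R(a) ∨ ¬R(q)) ∨ R(z1))
The prefix is ∃p ∃v1 ∃q ∀a ∀z1: 2 universal, 3 existential.

2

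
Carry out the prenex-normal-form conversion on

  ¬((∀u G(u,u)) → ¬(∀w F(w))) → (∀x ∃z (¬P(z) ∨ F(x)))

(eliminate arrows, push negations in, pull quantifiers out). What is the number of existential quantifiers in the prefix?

Rewrite implications/biconditionals: A → B as ¬A ∨ B.
  ¬¬(¬(∀u G(u,u)) ∨ ¬(∀w F(w))) ∨ (∀x ∃z (¬P(z) ∨ F(x)))
Move each ¬ inward, flipping quantifiers it crosses:
  (∃u ¬G(u,u)) ∨ (∃w ¬F(w)) ∨ (∀x ∃z (¬P(z) ∨ F(x)))
Extract every quantifier outward, since the variables are now distinct and don't occur free across branches:
  ∃u ∃w ∀x ∃z (¬G(u,u) ∨ ¬F(w) ∨ ¬P(z) ∨ F(x))
The prefix is ∃u ∃w ∀x ∃z: 1 universal, 3 existential.

3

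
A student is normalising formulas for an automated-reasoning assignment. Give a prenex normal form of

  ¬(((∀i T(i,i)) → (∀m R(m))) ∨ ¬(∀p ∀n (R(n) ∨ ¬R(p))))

Eliminate → and ↔ using ¬ and ∨.
  ¬(¬(∀i T(i,i)) ∨ (∀m R(m)) ∨ ¬(∀p ∀n (R(n) ∨ ¬R(p))))
Push ¬ through the quantifiers and connectives to reach negation normal form:
  (∀i T(i,i)) ∧ (∃m ¬R(m)) ∧ (∀p ∀n (R(n) ∨ ¬R(p)))
All bound variables are already distinct, so no renaming is needed.
Extract every quantifier outward, since the variables are now distinct and don't occur free across branches:
  ∀i ∃m ∀p ∀n (T(i,i) ∧ ¬R(m) ∧ (R(n) ∨ ¬R(p)))

∀i ∃m ∀p ∀n (T(i,i) ∧ ¬R(m) ∧ (R(n) ∨ ¬R(p)))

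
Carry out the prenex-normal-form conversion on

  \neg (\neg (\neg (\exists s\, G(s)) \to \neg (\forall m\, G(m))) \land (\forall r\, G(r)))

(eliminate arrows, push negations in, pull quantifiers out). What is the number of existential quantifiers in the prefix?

3

First replace A → B with ¬A ∨ B.
  \neg (\neg (\neg \neg (\exists s\, G(s)) \lor \neg (\forall m\, G(m))) \land (\forall r\, G(r)))
Move each ¬ inward, flipping quantifiers it crosses:
  (\exists s\, G(s)) \lor (\exists m\, \neg G(m)) \lor (\exists r\, \neg G(r))
All bound variables are already distinct, so no renaming is needed.
Pull the quantifiers to the front (each side's bound variable is not free in the other side):
  \exists s\, \exists m\, \exists r\, (G(s) \lor \neg G(m) \lor \neg G(r))
The prefix is \exists s \exists m \exists r: 0 universal, 3 existential.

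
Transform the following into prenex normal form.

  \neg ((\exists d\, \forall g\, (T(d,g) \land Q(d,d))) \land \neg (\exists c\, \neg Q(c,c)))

Push ¬ through the quantifiers and connectives to reach negation normal form:
  (\forall d\, \exists g\, (\neg T(d,g) \lor \neg Q(d,d))) \lor (\exists c\, \neg Q(c,c))
Finally move all quantifiers to the prefix:
  \forall d\, \exists g\, \exists c\, (\neg T(d,g) \lor \neg Q(d,d) \lor \neg Q(c,c))

\forall d\, \exists g\, \exists c\, (\neg T(d,g) \lor \neg Q(d,d) \lor \neg Q(c,c))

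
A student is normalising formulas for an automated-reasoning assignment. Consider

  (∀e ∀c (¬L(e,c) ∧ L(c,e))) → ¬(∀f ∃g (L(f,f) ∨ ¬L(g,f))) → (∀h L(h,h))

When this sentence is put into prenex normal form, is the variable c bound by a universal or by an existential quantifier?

Eliminate → and ↔ using ¬ and ∨.
  ¬(∀e ∀c (¬L(e,c) ∧ L(c,e))) ∨ ¬¬(∀f ∃g (L(f,f) ∨ ¬L(g,f))) ∨ (∀h L(h,h))
Move each ¬ inward, flipping quantifiers it crosses:
  (∃e ∃c (L(e,c) ∨ ¬L(c,e))) ∨ (∀f ∃g (L(f,f) ∨ ¬L(g,f))) ∨ (∀h L(h,h))
All bound variables are already distinct, so no renaming is needed.
Finally move all quantifiers to the prefix:
  ∃e ∃c ∀f ∃g ∀h (L(e,c) ∨ ¬L(c,e) ∨ L(f,f) ∨ ¬L(g,f) ∨ L(h,h))
The quantifier ∀c sits under an odd number of negations (counting the antecedent side of each →), so it flips to ∃c.

existential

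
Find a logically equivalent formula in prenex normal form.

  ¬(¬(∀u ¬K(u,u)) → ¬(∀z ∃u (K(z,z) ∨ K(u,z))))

Eliminate → and ↔ using ¬ and ∨.
  ¬(¬¬(∀u ¬K(u,u)) ∨ ¬(∀z ∃u (K(z,z) ∨ K(u,z))))
Drive negations inward (¬∀x A ≡ ∃x ¬A, ¬∃x A ≡ ∀x ¬A, De Morgan for ∧/∨):
  (∃u K(u,u)) ∧ (∀z ∃u (K(z,z) ∨ K(u,z)))
Standardize variables apart so no two quantifiers bind the same name: u↦s.
  (∃u K(u,u)) ∧ (∀z ∃s (K(z,z) ∨ K(s,z)))
Extract every quantifier outward, since the variables are now distinct and don't occur free across branches:
  ∃u ∀z ∃s (K(u,u) ∧ (K(z,z) ∨ K(s,z)))

∃u ∀z ∃s (K(u,u) ∧ (K(z,z) ∨ K(s,z)))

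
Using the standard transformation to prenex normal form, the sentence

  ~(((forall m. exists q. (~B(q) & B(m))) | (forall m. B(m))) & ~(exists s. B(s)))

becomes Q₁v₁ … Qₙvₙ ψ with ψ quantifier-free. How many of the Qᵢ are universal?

Drive negations inward (¬∀x A ≡ ∃x ¬A, ¬∃x A ≡ ∀x ¬A, De Morgan for ∧/∨):
  (exists m. forall q. (B(q) | ~B(m))) & (exists m. ~B(m)) | (exists s. B(s))
Rename bound variables to avoid capture: m↦b.
  (exists m. forall q. (B(q) | ~B(m))) & (exists b. ~B(b)) | (exists s. B(s))
Pull the quantifiers to the front (each side's bound variable is not free in the other side):
  exists m. forall q. exists b. exists s. ((B(q) | ~B(m)) & ~B(b) | B(s))
The prefix is exists m forall q exists b exists s: 1 universal, 3 existential.

1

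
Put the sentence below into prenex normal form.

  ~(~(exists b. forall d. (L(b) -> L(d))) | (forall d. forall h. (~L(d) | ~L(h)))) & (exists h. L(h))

First replace A → B with ¬A ∨ B.
  ~(~(exists b. forall d. (~L(b) | L(d))) | (forall d. forall h. (~L(d) | ~L(h)))) & (exists h. L(h))
Push ¬ through the quantifiers and connectives to reach negation normal form:
  (exists b. forall d. (~L(b) | L(d))) & (exists d. exists h. (L(d) & L(h))) & (exists h. L(h))
Give each quantifier a distinct variable: d↦z1, h↦x.
  (exists b. forall d. (~L(b) | L(d))) & (exists z1. exists h. (L(z1) & L(h))) & (exists x. L(x))
Extract every quantifier outward, since the variables are now distinct and don't occur free across branches:
  exists b. forall d. exists z1. exists h. exists x. ((~L(b) | L(d)) & L(z1) & L(h) & L(x))

exists b. forall d. exists z1. exists h. exists x. ((~L(b) | L(d)) & L(z1) & L(h) & L(x))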